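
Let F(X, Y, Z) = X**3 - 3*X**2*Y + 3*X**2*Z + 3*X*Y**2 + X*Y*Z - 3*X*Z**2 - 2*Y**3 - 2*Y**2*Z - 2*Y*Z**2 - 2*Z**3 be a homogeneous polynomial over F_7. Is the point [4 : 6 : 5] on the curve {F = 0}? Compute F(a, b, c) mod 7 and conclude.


F(4,6,5) ≡ 4 (mod 7); P is NOT on the curve.

Evaluate F(4, 6, 5) term-by-term (mod 7).
  X**3 ↦ 1·64·1·1 = 64
  -3*X**2*Y ↦ -3·16·6·1 = -288
  3*X**2*Z ↦ 3·16·1·5 = 240
  3*X*Y**2 ↦ 3·4·36·1 = 432
  X*Y*Z ↦ 1·4·6·5 = 120
  -3*X*Z**2 ↦ -3·4·1·25 = -300
  -2*Y**3 ↦ -2·1·216·1 = -432
  -2*Y**2*Z ↦ -2·1·36·5 = -360
  -2*Y*Z**2 ↦ -2·1·6·25 = -300
  -2*Z**3 ↦ -2·1·1·125 = -250
Sum: F(4, 6, 5) = (64) + (-288) + (240) + (432) + (120) + (-300) + (-432) + (-360) + (-300) + (-250) = -1074.
Reducing mod 7: -1074 ≡ 4 (mod 7).
Since F(a, b, c) ≡ 4 ≠ 0 (mod 7), P does NOT lie on the curve.


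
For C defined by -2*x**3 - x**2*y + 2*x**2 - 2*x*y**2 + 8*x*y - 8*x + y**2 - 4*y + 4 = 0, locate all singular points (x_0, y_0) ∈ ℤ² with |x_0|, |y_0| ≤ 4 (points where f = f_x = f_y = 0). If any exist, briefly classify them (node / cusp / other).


Singular points: {(0, 2)}; classification: cusp.

Compute partial derivatives:
  f_x = -6*x**2 - 2*x*y + 4*x - 2*y**2 + 8*y - 8.
  f_y = -x**2 - 4*x*y + 8*x + 2*y - 4.
Scan x_0 ∈ {−4, ..., 4}. For each x_0, f_y(x_0, y) is a polynomial in y; find its integer roots y ∈ {−4, ..., 4}, then test f_x and f at those candidates.
  x = -4: f_y(-4, y) = 18*y - 52; no integer root y with |y| ≤ 4.
  x = -3: f_y(-3, y) = 14*y - 37; no integer root y with |y| ≤ 4.
  x = -2: f_y(-2, y) = 10*y - 24; no integer root y with |y| ≤ 4.
  x = -1: f_y(-1, y) = 6*y - 13; no integer root y with |y| ≤ 4.
  x = 0: f_y(0, y) = 2*y - 4; vanishes at y ∈ {2}. (0, 2): f_x = 0, f = 0 — SINGULAR.
  x = 1: f_y(1, y) = 3 - 2*y; no integer root y with |y| ≤ 4.
  x = 2: f_y(2, y) = 8 - 6*y; no integer root y with |y| ≤ 4.
  x = 3: f_y(3, y) = 11 - 10*y; no integer root y with |y| ≤ 4.
  x = 4: f_y(4, y) = 12 - 14*y; no integer root y with |y| ≤ 4.
Only singular point on the grid: (0, 2).
Classify: substitute x = 0 + u, y = 2 + v and expand: f = -2*u**3 - u**2*v - 2*u*v**2 + v**2.
No constant or linear terms (consistent with a singular point). Quadratic part: v**2. Cubic part: -2*u**3 - u**2*v - 2*u*v**2.
The quadratic part v**2 is a perfect square, so there is a single (double) tangent line v = 0, i.e. y = 2. Restricting the cubic part to that line (v = 0) leaves -2*u**3 ≠ 0, so f is not divisible by v and the branch is v² ≈ 2*u**3 to lowest order — this is a cusp.
Classification: cusp.


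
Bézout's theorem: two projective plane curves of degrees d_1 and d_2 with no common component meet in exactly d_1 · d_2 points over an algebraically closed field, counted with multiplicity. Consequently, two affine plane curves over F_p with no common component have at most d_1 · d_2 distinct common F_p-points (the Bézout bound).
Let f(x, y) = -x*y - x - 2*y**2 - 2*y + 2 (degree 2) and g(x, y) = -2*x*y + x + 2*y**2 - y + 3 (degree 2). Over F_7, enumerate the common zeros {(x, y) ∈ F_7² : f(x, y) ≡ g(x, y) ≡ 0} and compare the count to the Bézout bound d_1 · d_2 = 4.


Common zeros: {(5, 3)}; count = 1; Bézout bound = 4.

deg(f) = 2, deg(g) = 2, so Bézout bound = 4.
Scan x ∈ F_7. For each x, list the y ∈ F_7 with f(x, y) ≡ 0 and those with g(x, y) ≡ 0 (mod 7); the common zeros in that column are the intersection.
  x = 0: f ≡ 0 at y ∈ ∅; g ≡ 0 at y ∈ ∅; common: ∅.
  x = 1: f ≡ 0 at y ∈ ∅; g ≡ 0 at y ∈ ∅; common: ∅.
  x = 2: f ≡ 0 at y ∈ {0, 5}; g ≡ 0 at y ∈ ∅; common: ∅.
  x = 3: f ≡ 0 at y ∈ ∅; g ≡ 0 at y ∈ {2, 5}; common: ∅.
  x = 4: f ≡ 0 at y ∈ ∅; g ≡ 0 at y ∈ {0, 1}; common: ∅.
  x = 5: f ≡ 0 at y ∈ {3, 4}; g ≡ 0 at y ∈ {3, 6}; common: {3}.
  x = 6: f ≡ 0 at y ∈ {1, 2}; g ≡ 0 at y ∈ ∅; common: ∅.
Collecting: common zeros = {(5, 3)}, so the count is 1.
Comparison with the Bézout bound: 1 ≤ 4 = deg(f)·deg(g), as expected for curves with no common component (the affine F_7-count falls short of the bound because intersections may lie at infinity, over extension fields, or carry multiplicity).


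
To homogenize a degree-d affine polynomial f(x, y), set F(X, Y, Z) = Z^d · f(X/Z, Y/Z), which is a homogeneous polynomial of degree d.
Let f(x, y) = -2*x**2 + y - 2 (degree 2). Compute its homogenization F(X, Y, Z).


F(X, Y, Z) = -2*X**2 + Y*Z - 2*Z**2

deg(f) = 2.
Substitute x = X/Z, y = Y/Z into f, then multiply by Z^2.
  monomial -2·x^2·y^0 ↦ -2·X^2·Y^0·Z^0.
  monomial 1·x^0·y^1 ↦ 1·X^0·Y^1·Z^1.
  monomial -2·x^0·y^0 ↦ -2·X^0·Y^0·Z^2.
Collecting: F(X, Y, Z) = -2*X**2 + Y*Z - 2*Z**2.


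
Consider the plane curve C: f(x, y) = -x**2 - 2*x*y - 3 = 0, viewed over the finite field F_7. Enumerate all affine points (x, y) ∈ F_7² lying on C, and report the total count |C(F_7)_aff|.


Affine F_7-points: {(1, 5), (2, 0), (3, 5), (4, 2), (5, 0), (6, 2)}; count = 6.

For each of the 49 pairs (x, y) ∈ F_7², evaluate f(x, y) mod 7. Record the zeros.
  x = 0: [0↦4, 1↦4, 2↦4, 3↦4, 4↦4, 5↦4, 6↦4]  zeros at y ∈ ∅
  x = 1: [0↦3, 1↦1, 2↦6, 3↦4, 4↦2, 5↦0, 6↦5]  zeros at y ∈ {5}
  x = 2: [0↦0, 1↦3, 2↦6, 3↦2, 4↦5, 5↦1, 6↦4]  zeros at y ∈ {0}
  x = 3: [0↦2, 1↦3, 2↦4, 3↦5, 4↦6, 5↦0, 6↦1]  zeros at y ∈ {5}
  x = 4: [0↦2, 1↦1, 2↦0, 3↦6, 4↦5, 5↦4, 6↦3]  zeros at y ∈ {2}
  x = 5: [0↦0, 1↦4, 2↦1, 3↦5, 4↦2, 5↦6, 6↦3]  zeros at y ∈ {0}
  x = 6: [0↦3, 1↦5, 2↦0, 3↦2, 4↦4, 5↦6, 6↦1]  zeros at y ∈ {2}
Collecting zeros: affine points = {(1, 5), (2, 0), (3, 5), (4, 2), (5, 0), (6, 2)}.
Total count |C(F_7)_aff| = 6.


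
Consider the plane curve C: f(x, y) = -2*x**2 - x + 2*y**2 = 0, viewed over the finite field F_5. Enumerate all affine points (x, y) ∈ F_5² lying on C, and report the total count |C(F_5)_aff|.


Affine F_5-points: {(0, 0), (1, 2), (1, 3), (2, 0)}; count = 4.

For each of the 25 pairs (x, y) ∈ F_5², evaluate f(x, y) mod 5. Record the zeros.
  x = 0: [0↦0, 1↦2, 2↦3, 3↦3, 4↦2]  zeros at y ∈ {0}
  x = 1: [0↦2, 1↦4, 2↦0, 3↦0, 4↦4]  zeros at y ∈ {2, 3}
  x = 2: [0↦0, 1↦2, 2↦3, 3↦3, 4↦2]  zeros at y ∈ {0}
  x = 3: [0↦4, 1↦1, 2↦2, 3↦2, 4↦1]  zeros at y ∈ ∅
  x = 4: [0↦4, 1↦1, 2↦2, 3↦2, 4↦1]  zeros at y ∈ ∅
Collecting zeros: affine points = {(0, 0), (1, 2), (1, 3), (2, 0)}.
Total count |C(F_5)_aff| = 4.


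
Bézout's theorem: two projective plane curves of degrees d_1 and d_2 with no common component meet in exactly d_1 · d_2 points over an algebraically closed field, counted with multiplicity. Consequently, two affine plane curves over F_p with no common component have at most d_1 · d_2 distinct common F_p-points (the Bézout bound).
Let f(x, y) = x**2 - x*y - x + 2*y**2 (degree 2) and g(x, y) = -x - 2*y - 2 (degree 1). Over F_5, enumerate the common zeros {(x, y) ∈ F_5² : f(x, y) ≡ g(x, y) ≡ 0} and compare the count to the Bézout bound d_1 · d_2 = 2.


Common zeros: ∅; count = 0; Bézout bound = 2.

deg(f) = 2, deg(g) = 1, so Bézout bound = 2.
Scan x ∈ F_5. For each x, list the y ∈ F_5 with f(x, y) ≡ 0 and those with g(x, y) ≡ 0 (mod 5); the common zeros in that column are the intersection.
  x = 0: f ≡ 0 at y ∈ {0}; g ≡ 0 at y ∈ {4}; common: ∅.
  x = 1: f ≡ 0 at y ∈ {0, 3}; g ≡ 0 at y ∈ {1}; common: ∅.
  x = 2: f ≡ 0 at y ∈ ∅; g ≡ 0 at y ∈ {3}; common: ∅.
  x = 3: f ≡ 0 at y ∈ {1, 3}; g ≡ 0 at y ∈ {0}; common: ∅.
  x = 4: f ≡ 0 at y ∈ {1}; g ≡ 0 at y ∈ {2}; common: ∅.
Collecting: common zeros = ∅, so the count is 0.
Comparison with the Bézout bound: 0 ≤ 2 = deg(f)·deg(g), as expected for curves with no common component (the affine F_5-count falls short of the bound because intersections may lie at infinity, over extension fields, or carry multiplicity).


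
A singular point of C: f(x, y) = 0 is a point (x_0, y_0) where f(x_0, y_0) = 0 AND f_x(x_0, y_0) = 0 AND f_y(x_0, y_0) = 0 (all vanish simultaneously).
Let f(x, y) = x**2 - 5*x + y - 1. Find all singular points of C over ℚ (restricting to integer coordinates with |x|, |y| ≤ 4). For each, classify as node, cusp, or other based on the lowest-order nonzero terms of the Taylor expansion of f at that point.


No singular points in the scanned grid; C is smooth there.

Compute partial derivatives:
  f_x = 2*x - 5.
  f_y = 1.
f_y = 1 is a nonzero constant, so f_y never vanishes: no point (x, y) can satisfy f = f_x = f_y = 0. In particular no (x, y) ∈ {−4, ..., 4}² is singular; the curve is smooth.


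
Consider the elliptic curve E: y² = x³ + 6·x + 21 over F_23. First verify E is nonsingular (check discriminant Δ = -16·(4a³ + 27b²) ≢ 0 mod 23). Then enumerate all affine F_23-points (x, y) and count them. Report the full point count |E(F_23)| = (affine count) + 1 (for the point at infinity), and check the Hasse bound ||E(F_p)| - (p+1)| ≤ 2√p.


Affine points = {(2, 8), (2, 15), (8, 11), (8, 12), (10, 0), (12, 2), (12, 21), (15, 6), (15, 17), (16, 2), (16, 21), (18, 2), (18, 21), (19, 5), (19, 18), (21, 1), (21, 22)}; affine count = 17; |E(F_23)| = 18.

Discriminant check: Δ ∝ 4a³ + 27b² = 4·6³ + 27·21² = 4·216 + 27·441 ≡ 6 (mod 23). Nonzero ⇒ E is nonsingular.
For each x ∈ F_23, compute rhs = x³ + 6·x + 21 mod 23, then count y ∈ F_23 with y² ≡ rhs.
  x = 0: rhs = 21, matching y values: none (0 points).
  x = 1: rhs = 5, matching y values: none (0 points).
  x = 2: rhs = 18, matching y values: 8, 15 (2 points).
  x = 3: rhs = 20, matching y values: none (0 points).
  x = 4: rhs = 17, matching y values: none (0 points).
  x = 5: rhs = 15, matching y values: none (0 points).
  x = 6: rhs = 20, matching y values: none (0 points).
  x = 7: rhs = 15, matching y values: none (0 points).
  x = 8: rhs = 6, matching y values: 11, 12 (2 points).
  x = 9: rhs = 22, matching y values: none (0 points).
  x = 10: rhs = 0, matching y values: 0 (1 points).
  x = 11: rhs = 15, matching y values: none (0 points).
  x = 12: rhs = 4, matching y values: 2, 21 (2 points).
  x = 13: rhs = 19, matching y values: none (0 points).
  x = 14: rhs = 20, matching y values: none (0 points).
  x = 15: rhs = 13, matching y values: 6, 17 (2 points).
  x = 16: rhs = 4, matching y values: 2, 21 (2 points).
  x = 17: rhs = 22, matching y values: none (0 points).
  x = 18: rhs = 4, matching y values: 2, 21 (2 points).
  x = 19: rhs = 2, matching y values: 5, 18 (2 points).
  x = 20: rhs = 22, matching y values: none (0 points).
  x = 21: rhs = 1, matching y values: 1, 22 (2 points).
  x = 22: rhs = 14, matching y values: none (0 points).
Total affine count: 17.
Full point count |E(F_23)| = 17 + 1 = 18.
Hasse bound: |18 − (23+1)| = |-6| = 6 ≤ 2√23 ≈ 9.5917 ✓.


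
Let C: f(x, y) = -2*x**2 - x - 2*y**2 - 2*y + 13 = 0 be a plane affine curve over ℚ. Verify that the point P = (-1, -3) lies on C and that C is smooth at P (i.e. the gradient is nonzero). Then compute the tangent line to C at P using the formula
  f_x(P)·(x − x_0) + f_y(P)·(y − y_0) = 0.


Tangent line at P: 3*x + 10*y + 33 = 0.

Step 1: f(-1, -3) = 0, so P lies on C.
Step 2: partial derivatives
  f_x(x, y) = -4*x - 1, f_y(x, y) = -4*y - 2.
  f_x(P) = 3, f_y(P) = 10 (gradient nonzero, so P is smooth).
Step 3: tangent line at P: 3·(x − -1) + 10·(y − -3) = 0.
Expanding: 3*x + 10*y + 33 = 0.


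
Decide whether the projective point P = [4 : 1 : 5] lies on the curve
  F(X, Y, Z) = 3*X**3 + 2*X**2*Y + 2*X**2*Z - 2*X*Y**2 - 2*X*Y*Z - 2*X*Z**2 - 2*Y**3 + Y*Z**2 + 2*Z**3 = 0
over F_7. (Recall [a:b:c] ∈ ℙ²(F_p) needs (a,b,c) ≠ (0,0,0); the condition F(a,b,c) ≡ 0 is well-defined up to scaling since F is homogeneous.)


F(4,1,5) ≡ 3 (mod 7); P is NOT on the curve.

Evaluate F(4, 1, 5) term-by-term (mod 7).
  3*X**3 ↦ 3·64·1·1 = 192
  2*X**2*Y ↦ 2·16·1·1 = 32
  2*X**2*Z ↦ 2·16·1·5 = 160
  -2*X*Y**2 ↦ -2·4·1·1 = -8
  -2*X*Y*Z ↦ -2·4·1·5 = -40
  -2*X*Z**2 ↦ -2·4·1·25 = -200
  -2*Y**3 ↦ -2·1·1·1 = -2
  Y*Z**2 ↦ 1·1·1·25 = 25
  2*Z**3 ↦ 2·1·1·125 = 250
Sum: F(4, 1, 5) = (192) + (32) + (160) + (-8) + (-40) + (-200) + (-2) + (25) + (250) = 409.
Reducing mod 7: 409 ≡ 3 (mod 7).
Since F(a, b, c) ≡ 3 ≠ 0 (mod 7), P does NOT lie on the curve.


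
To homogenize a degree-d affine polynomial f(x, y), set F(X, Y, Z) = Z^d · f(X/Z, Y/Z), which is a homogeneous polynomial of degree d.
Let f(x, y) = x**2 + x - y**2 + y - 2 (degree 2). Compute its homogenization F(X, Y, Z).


F(X, Y, Z) = X**2 + X*Z - Y**2 + Y*Z - 2*Z**2

deg(f) = 2.
Substitute x = X/Z, y = Y/Z into f, then multiply by Z^2.
  monomial 1·x^2·y^0 ↦ 1·X^2·Y^0·Z^0.
  monomial 1·x^1·y^0 ↦ 1·X^1·Y^0·Z^1.
  monomial -1·x^0·y^2 ↦ -1·X^0·Y^2·Z^0.
  monomial 1·x^0·y^1 ↦ 1·X^0·Y^1·Z^1.
  monomial -2·x^0·y^0 ↦ -2·X^0·Y^0·Z^2.
Collecting: F(X, Y, Z) = X**2 + X*Z - Y**2 + Y*Z - 2*Z**2.


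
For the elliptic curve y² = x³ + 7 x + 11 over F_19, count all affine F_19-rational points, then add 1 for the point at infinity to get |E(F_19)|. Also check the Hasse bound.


Affine points = {(0, 7), (0, 12), (1, 0), (5, 0), (7, 2), (7, 17), (8, 3), (8, 16), (9, 9), (9, 10), (10, 6), (10, 13), (13, 0), (16, 1), (16, 18)}; affine count = 15; |E(F_19)| = 16.

Discriminant check: Δ ∝ 4a³ + 27b² = 4·7³ + 27·11² = 4·343 + 27·121 ≡ 3 (mod 19). Nonzero ⇒ E is nonsingular.
For each x ∈ F_19, compute rhs = x³ + 7·x + 11 mod 19, then count y ∈ F_19 with y² ≡ rhs.
  x = 0: rhs = 11, matching y values: 7, 12 (2 points).
  x = 1: rhs = 0, matching y values: 0 (1 points).
  x = 2: rhs = 14, matching y values: none (0 points).
  x = 3: rhs = 2, matching y values: none (0 points).
  x = 4: rhs = 8, matching y values: none (0 points).
  x = 5: rhs = 0, matching y values: 0 (1 points).
  x = 6: rhs = 3, matching y values: none (0 points).
  x = 7: rhs = 4, matching y values: 2, 17 (2 points).
  x = 8: rhs = 9, matching y values: 3, 16 (2 points).
  x = 9: rhs = 5, matching y values: 9, 10 (2 points).
  x = 10: rhs = 17, matching y values: 6, 13 (2 points).
  x = 11: rhs = 13, matching y values: none (0 points).
  x = 12: rhs = 18, matching y values: none (0 points).
  x = 13: rhs = 0, matching y values: 0 (1 points).
  x = 14: rhs = 3, matching y values: none (0 points).
  x = 15: rhs = 14, matching y values: none (0 points).
  x = 16: rhs = 1, matching y values: 1, 18 (2 points).
  x = 17: rhs = 8, matching y values: none (0 points).
  x = 18: rhs = 3, matching y values: none (0 points).
Total affine count: 15.
Full point count |E(F_19)| = 15 + 1 = 16.
Hasse bound: |16 − (19+1)| = |-4| = 4 ≤ 2√19 ≈ 8.7178 ✓.


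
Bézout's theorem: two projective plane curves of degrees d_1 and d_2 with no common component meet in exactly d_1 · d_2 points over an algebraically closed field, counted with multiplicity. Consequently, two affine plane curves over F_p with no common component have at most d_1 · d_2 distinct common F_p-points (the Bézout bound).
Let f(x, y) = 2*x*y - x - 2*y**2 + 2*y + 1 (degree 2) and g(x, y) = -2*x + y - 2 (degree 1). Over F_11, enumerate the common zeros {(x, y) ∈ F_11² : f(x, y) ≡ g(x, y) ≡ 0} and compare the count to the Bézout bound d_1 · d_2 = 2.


Common zeros: {(3, 8)}; count = 1; Bézout bound = 2.

deg(f) = 2, deg(g) = 1, so Bézout bound = 2.
Scan x ∈ F_11. For each x, list the y ∈ F_11 with f(x, y) ≡ 0 and those with g(x, y) ≡ 0 (mod 11); the common zeros in that column are the intersection.
  x = 0: f ≡ 0 at y ∈ {3, 9}; g ≡ 0 at y ∈ {2}; common: ∅.
  x = 1: f ≡ 0 at y ∈ {0, 2}; g ≡ 0 at y ∈ {4}; common: ∅.
  x = 2: f ≡ 0 at y ∈ ∅; g ≡ 0 at y ∈ {6}; common: ∅.
  x = 3: f ≡ 0 at y ∈ {7, 8}; g ≡ 0 at y ∈ {8}; common: {8}.
  x = 4: f ≡ 0 at y ∈ ∅; g ≡ 0 at y ∈ {10}; common: ∅.
  x = 5: f ≡ 0 at y ∈ ∅; g ≡ 0 at y ∈ {1}; common: ∅.
  x = 6: f ≡ 0 at y ∈ ∅; g ≡ 0 at y ∈ {3}; common: ∅.
  x = 7: f ≡ 0 at y ∈ ∅; g ≡ 0 at y ∈ {5}; common: ∅.
  x = 8: f ≡ 0 at y ∈ {4, 5}; g ≡ 0 at y ∈ {7}; common: ∅.
  x = 9: f ≡ 0 at y ∈ ∅; g ≡ 0 at y ∈ {9}; common: ∅.
  x = 10: f ≡ 0 at y ∈ {1, 10}; g ≡ 0 at y ∈ {0}; common: ∅.
Collecting: common zeros = {(3, 8)}, so the count is 1.
Comparison with the Bézout bound: 1 ≤ 2 = deg(f)·deg(g), as expected for curves with no common component (the affine F_11-count falls short of the bound because intersections may lie at infinity, over extension fields, or carry multiplicity).


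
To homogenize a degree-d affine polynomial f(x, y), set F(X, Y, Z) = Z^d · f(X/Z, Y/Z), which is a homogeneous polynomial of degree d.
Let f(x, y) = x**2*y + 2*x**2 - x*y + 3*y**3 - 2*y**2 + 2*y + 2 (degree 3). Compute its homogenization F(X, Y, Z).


F(X, Y, Z) = X**2*Y + 2*X**2*Z - X*Y*Z + 3*Y**3 - 2*Y**2*Z + 2*Y*Z**2 + 2*Z**3

deg(f) = 3.
Substitute x = X/Z, y = Y/Z into f, then multiply by Z^3.
  monomial 1·x^2·y^1 ↦ 1·X^2·Y^1·Z^0.
  monomial 2·x^2·y^0 ↦ 2·X^2·Y^0·Z^1.
  monomial -1·x^1·y^1 ↦ -1·X^1·Y^1·Z^1.
  monomial 3·x^0·y^3 ↦ 3·X^0·Y^3·Z^0.
  monomial -2·x^0·y^2 ↦ -2·X^0·Y^2·Z^1.
  monomial 2·x^0·y^1 ↦ 2·X^0·Y^1·Z^2.
  monomial 2·x^0·y^0 ↦ 2·X^0·Y^0·Z^3.
Collecting: F(X, Y, Z) = X**2*Y + 2*X**2*Z - X*Y*Z + 3*Y**3 - 2*Y**2*Z + 2*Y*Z**2 + 2*Z**3.


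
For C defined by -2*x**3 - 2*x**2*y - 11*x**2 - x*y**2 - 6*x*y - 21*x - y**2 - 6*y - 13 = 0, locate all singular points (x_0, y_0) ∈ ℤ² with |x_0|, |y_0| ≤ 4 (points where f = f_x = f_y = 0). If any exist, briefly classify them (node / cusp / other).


Singular points: {(-2, 1)}; classification: node.

Compute partial derivatives:
  f_x = -6*x**2 - 4*x*y - 22*x - y**2 - 6*y - 21.
  f_y = -2*x**2 - 2*x*y - 6*x - 2*y - 6.
Scan x_0 ∈ {−4, ..., 4}. For each x_0, f_y(x_0, y) is a polynomial in y; find its integer roots y ∈ {−4, ..., 4}, then test f_x and f at those candidates.
  x = -4: f_y(-4, y) = 6*y - 14; no integer root y with |y| ≤ 4.
  x = -3: f_y(-3, y) = 4*y - 6; no integer root y with |y| ≤ 4.
  x = -2: f_y(-2, y) = 2*y - 2; vanishes at y ∈ {1}. (-2, 1): f_x = 0, f = 0 — SINGULAR.
  x = -1: f_y(-1, y) = -2; no integer root y with |y| ≤ 4.
  x = 0: f_y(0, y) = -2*y - 6; vanishes at y ∈ {-3}. (0, -3): f_x = -12 ≠ 0.
  x = 1: f_y(1, y) = -4*y - 14; no integer root y with |y| ≤ 4.
  x = 2: f_y(2, y) = -6*y - 26; no integer root y with |y| ≤ 4.
  x = 3: f_y(3, y) = -8*y - 42; no integer root y with |y| ≤ 4.
  x = 4: f_y(4, y) = -10*y - 62; no integer root y with |y| ≤ 4.
Only singular point on the grid: (-2, 1).
Classify: substitute x = -2 + u, y = 1 + v and expand: f = -2*u**3 - 2*u**2*v - u**2 - u*v**2 + v**2.
No constant or linear terms (consistent with a singular point). Quadratic part: -u**2 + v**2. Cubic part: -2*u**3 - 2*u**2*v - u*v**2.
The quadratic part v**2 - u**2 = (v − u)(v + u) splits into two distinct linear factors, so there are two distinct tangent lines y − 1 = ±(x − -2) — this is a node (ordinary double point).
Classification: node.


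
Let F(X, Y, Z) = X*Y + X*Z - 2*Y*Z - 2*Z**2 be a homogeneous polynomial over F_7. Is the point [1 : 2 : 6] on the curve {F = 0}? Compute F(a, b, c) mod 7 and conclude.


F(1,2,6) ≡ 3 (mod 7); P is NOT on the curve.

Evaluate F(1, 2, 6) term-by-term (mod 7).
  X*Y ↦ 1·1·2·1 = 2
  X*Z ↦ 1·1·1·6 = 6
  -2*Y*Z ↦ -2·1·2·6 = -24
  -2*Z**2 ↦ -2·1·1·36 = -72
Sum: F(1, 2, 6) = (2) + (6) + (-24) + (-72) = -88.
Reducing mod 7: -88 ≡ 3 (mod 7).
Since F(a, b, c) ≡ 3 ≠ 0 (mod 7), P does NOT lie on the curve.


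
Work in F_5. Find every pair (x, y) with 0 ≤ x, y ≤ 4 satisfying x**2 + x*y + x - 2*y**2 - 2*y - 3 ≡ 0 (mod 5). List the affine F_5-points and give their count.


Affine F_5-points: {(0, 2), (2, 2), (2, 3), (4, 3)}; count = 4.

For each of the 25 pairs (x, y) ∈ F_5², evaluate f(x, y) mod 5. Record the zeros.
  x = 0: [0↦2, 1↦3, 2↦0, 3↦3, 4↦2]  zeros at y ∈ {2}
  x = 1: [0↦4, 1↦1, 2↦4, 3↦3, 4↦3]  zeros at y ∈ ∅
  x = 2: [0↦3, 1↦1, 2↦0, 3↦0, 4↦1]  zeros at y ∈ {2, 3}
  x = 3: [0↦4, 1↦3, 2↦3, 3↦4, 4↦1]  zeros at y ∈ ∅
  x = 4: [0↦2, 1↦2, 2↦3, 3↦0, 4↦3]  zeros at y ∈ {3}
Collecting zeros: affine points = {(0, 2), (2, 2), (2, 3), (4, 3)}.
Total count |C(F_5)_aff| = 4.


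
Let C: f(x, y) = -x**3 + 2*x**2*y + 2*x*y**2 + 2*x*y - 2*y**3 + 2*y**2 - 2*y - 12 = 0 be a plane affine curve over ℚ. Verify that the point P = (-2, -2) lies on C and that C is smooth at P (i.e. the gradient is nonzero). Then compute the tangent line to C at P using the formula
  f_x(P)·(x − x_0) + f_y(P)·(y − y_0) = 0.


Tangent line at P: 8*x - 14*y - 12 = 0.

Step 1: f(-2, -2) = 0, so P lies on C.
Step 2: partial derivatives
  f_x(x, y) = -3*x**2 + 4*x*y + 2*y**2 + 2*y, f_y(x, y) = 2*x**2 + 4*x*y + 2*x - 6*y**2 + 4*y - 2.
  f_x(P) = 8, f_y(P) = -14 (gradient nonzero, so P is smooth).
Step 3: tangent line at P: 8·(x − -2) + -14·(y − -2) = 0.
Expanding: 8*x - 14*y - 12 = 0.


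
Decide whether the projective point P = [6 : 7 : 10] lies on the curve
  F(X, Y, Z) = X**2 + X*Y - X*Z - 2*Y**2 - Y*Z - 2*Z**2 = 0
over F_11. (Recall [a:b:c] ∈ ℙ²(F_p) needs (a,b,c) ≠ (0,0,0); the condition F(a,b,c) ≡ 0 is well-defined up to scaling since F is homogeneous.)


F(6,7,10) ≡ 2 (mod 11); P is NOT on the curve.

Evaluate F(6, 7, 10) term-by-term (mod 11).
  X**2 ↦ 1·36·1·1 = 36
  X*Y ↦ 1·6·7·1 = 42
  -X*Z ↦ -1·6·1·10 = -60
  -2*Y**2 ↦ -2·1·49·1 = -98
  -Y*Z ↦ -1·1·7·10 = -70
  -2*Z**2 ↦ -2·1·1·100 = -200
Sum: F(6, 7, 10) = (36) + (42) + (-60) + (-98) + (-70) + (-200) = -350.
Reducing mod 11: -350 ≡ 2 (mod 11).
Since F(a, b, c) ≡ 2 ≠ 0 (mod 11), P does NOT lie on the curve.


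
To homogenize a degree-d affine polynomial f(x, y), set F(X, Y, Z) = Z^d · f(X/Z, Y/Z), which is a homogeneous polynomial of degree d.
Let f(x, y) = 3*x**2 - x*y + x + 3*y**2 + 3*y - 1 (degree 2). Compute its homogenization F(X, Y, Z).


F(X, Y, Z) = 3*X**2 - X*Y + X*Z + 3*Y**2 + 3*Y*Z - Z**2

deg(f) = 2.
Substitute x = X/Z, y = Y/Z into f, then multiply by Z^2.
  monomial 3·x^2·y^0 ↦ 3·X^2·Y^0·Z^0.
  monomial -1·x^1·y^1 ↦ -1·X^1·Y^1·Z^0.
  monomial 1·x^1·y^0 ↦ 1·X^1·Y^0·Z^1.
  monomial 3·x^0·y^2 ↦ 3·X^0·Y^2·Z^0.
  monomial 3·x^0·y^1 ↦ 3·X^0·Y^1·Z^1.
  monomial -1·x^0·y^0 ↦ -1·X^0·Y^0·Z^2.
Collecting: F(X, Y, Z) = 3*X**2 - X*Y + X*Z + 3*Y**2 + 3*Y*Z - Z**2.


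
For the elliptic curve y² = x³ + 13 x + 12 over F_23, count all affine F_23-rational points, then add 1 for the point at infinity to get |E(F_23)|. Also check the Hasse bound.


Affine points = {(0, 9), (0, 14), (1, 7), (1, 16), (2, 0), (3, 3), (3, 20), (4, 6), (4, 17), (5, 8), (5, 15), (7, 3), (7, 20), (13, 3), (13, 20), (18, 11), (18, 12), (21, 1), (21, 22)}; affine count = 19; |E(F_23)| = 20.

Discriminant check: Δ ∝ 4a³ + 27b² = 4·13³ + 27·12² = 4·2197 + 27·144 ≡ 3 (mod 23). Nonzero ⇒ E is nonsingular.
For each x ∈ F_23, compute rhs = x³ + 13·x + 12 mod 23, then count y ∈ F_23 with y² ≡ rhs.
  x = 0: rhs = 12, matching y values: 9, 14 (2 points).
  x = 1: rhs = 3, matching y values: 7, 16 (2 points).
  x = 2: rhs = 0, matching y values: 0 (1 points).
  x = 3: rhs = 9, matching y values: 3, 20 (2 points).
  x = 4: rhs = 13, matching y values: 6, 17 (2 points).
  x = 5: rhs = 18, matching y values: 8, 15 (2 points).
  x = 6: rhs = 7, matching y values: none (0 points).
  x = 7: rhs = 9, matching y values: 3, 20 (2 points).
  x = 8: rhs = 7, matching y values: none (0 points).
  x = 9: rhs = 7, matching y values: none (0 points).
  x = 10: rhs = 15, matching y values: none (0 points).
  x = 11: rhs = 14, matching y values: none (0 points).
  x = 12: rhs = 10, matching y values: none (0 points).
  x = 13: rhs = 9, matching y values: 3, 20 (2 points).
  x = 14: rhs = 17, matching y values: none (0 points).
  x = 15: rhs = 17, matching y values: none (0 points).
  x = 16: rhs = 15, matching y values: none (0 points).
  x = 17: rhs = 17, matching y values: none (0 points).
  x = 18: rhs = 6, matching y values: 11, 12 (2 points).
  x = 19: rhs = 11, matching y values: none (0 points).
  x = 20: rhs = 15, matching y values: none (0 points).
  x = 21: rhs = 1, matching y values: 1, 22 (2 points).
  x = 22: rhs = 21, matching y values: none (0 points).
Total affine count: 19.
Full point count |E(F_23)| = 19 + 1 = 20.
Hasse bound: |20 − (23+1)| = |-4| = 4 ≤ 2√23 ≈ 9.5917 ✓.


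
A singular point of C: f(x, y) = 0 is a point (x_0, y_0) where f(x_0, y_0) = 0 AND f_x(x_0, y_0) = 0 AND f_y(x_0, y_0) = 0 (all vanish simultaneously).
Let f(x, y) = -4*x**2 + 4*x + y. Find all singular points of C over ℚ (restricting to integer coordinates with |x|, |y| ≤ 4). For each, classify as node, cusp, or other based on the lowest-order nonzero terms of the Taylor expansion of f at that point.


No singular points in the scanned grid; C is smooth there.

Compute partial derivatives:
  f_x = 4 - 8*x.
  f_y = 1.
f_y = 1 is a nonzero constant, so f_y never vanishes: no point (x, y) can satisfy f = f_x = f_y = 0. In particular no (x, y) ∈ {−4, ..., 4}² is singular; the curve is smooth.


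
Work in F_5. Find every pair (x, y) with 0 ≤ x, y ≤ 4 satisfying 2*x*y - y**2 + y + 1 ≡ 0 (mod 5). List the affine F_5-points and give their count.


Affine F_5-points: {(0, 3), (2, 1), (2, 4), (4, 2)}; count = 4.

For each of the 25 pairs (x, y) ∈ F_5², evaluate f(x, y) mod 5. Record the zeros.
  x = 0: [0↦1, 1↦1, 2↦4, 3↦0, 4↦4]  zeros at y ∈ {3}
  x = 1: [0↦1, 1↦3, 2↦3, 3↦1, 4↦2]  zeros at y ∈ ∅
  x = 2: [0↦1, 1↦0, 2↦2, 3↦2, 4↦0]  zeros at y ∈ {1, 4}
  x = 3: [0↦1, 1↦2, 2↦1, 3↦3, 4↦3]  zeros at y ∈ ∅
  x = 4: [0↦1, 1↦4, 2↦0, 3↦4, 4↦1]  zeros at y ∈ {2}
Collecting zeros: affine points = {(0, 3), (2, 1), (2, 4), (4, 2)}.
Total count |C(F_5)_aff| = 4.


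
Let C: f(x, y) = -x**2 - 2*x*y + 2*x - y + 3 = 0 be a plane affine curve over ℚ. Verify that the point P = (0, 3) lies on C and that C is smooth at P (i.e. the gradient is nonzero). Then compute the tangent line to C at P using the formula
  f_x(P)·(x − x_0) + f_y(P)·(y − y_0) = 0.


Tangent line at P: -4*x - y + 3 = 0.

Step 1: f(0, 3) = 0, so P lies on C.
Step 2: partial derivatives
  f_x(x, y) = -2*x - 2*y + 2, f_y(x, y) = -2*x - 1.
  f_x(P) = -4, f_y(P) = -1 (gradient nonzero, so P is smooth).
Step 3: tangent line at P: -4·(x − 0) + -1·(y − 3) = 0.
Expanding: -4*x - y + 3 = 0.


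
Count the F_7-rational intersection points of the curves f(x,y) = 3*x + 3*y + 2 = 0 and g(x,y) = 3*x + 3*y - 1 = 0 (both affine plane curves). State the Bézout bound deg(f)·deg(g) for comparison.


Common zeros: ∅; count = 0; Bézout bound = 1.

deg(f) = 1, deg(g) = 1, so Bézout bound = 1.
Scan x ∈ F_7. For each x, list the y ∈ F_7 with f(x, y) ≡ 0 and those with g(x, y) ≡ 0 (mod 7); the common zeros in that column are the intersection.
  x = 0: f ≡ 0 at y ∈ {4}; g ≡ 0 at y ∈ {5}; common: ∅.
  x = 1: f ≡ 0 at y ∈ {3}; g ≡ 0 at y ∈ {4}; common: ∅.
  x = 2: f ≡ 0 at y ∈ {2}; g ≡ 0 at y ∈ {3}; common: ∅.
  x = 3: f ≡ 0 at y ∈ {1}; g ≡ 0 at y ∈ {2}; common: ∅.
  x = 4: f ≡ 0 at y ∈ {0}; g ≡ 0 at y ∈ {1}; common: ∅.
  x = 5: f ≡ 0 at y ∈ {6}; g ≡ 0 at y ∈ {0}; common: ∅.
  x = 6: f ≡ 0 at y ∈ {5}; g ≡ 0 at y ∈ {6}; common: ∅.
Collecting: common zeros = ∅, so the count is 0.
Comparison with the Bézout bound: 0 ≤ 1 = deg(f)·deg(g), as expected for curves with no common component (the affine F_7-count falls short of the bound because intersections may lie at infinity, over extension fields, or carry multiplicity).


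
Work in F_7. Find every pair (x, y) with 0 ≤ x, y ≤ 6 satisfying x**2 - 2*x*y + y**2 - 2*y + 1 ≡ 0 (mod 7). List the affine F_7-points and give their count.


Affine F_7-points: {(0, 1), (1, 5), (1, 6), (2, 1), (2, 5), (4, 4), (4, 6)}; count = 7.

For each of the 49 pairs (x, y) ∈ F_7², evaluate f(x, y) mod 7. Record the zeros.
  x = 0: [0↦1, 1↦0, 2↦1, 3↦4, 4↦2, 5↦2, 6↦4]  zeros at y ∈ {1}
  x = 1: [0↦2, 1↦6, 2↦5, 3↦6, 4↦2, 5↦0, 6↦0]  zeros at y ∈ {5, 6}
  x = 2: [0↦5, 1↦0, 2↦4, 3↦3, 4↦4, 5↦0, 6↦5]  zeros at y ∈ {1, 5}
  x = 3: [0↦3, 1↦3, 2↦5, 3↦2, 4↦1, 5↦2, 6↦5]  zeros at y ∈ ∅
  x = 4: [0↦3, 1↦1, 2↦1, 3↦3, 4↦0, 5↦6, 6↦0]  zeros at y ∈ {4, 6}
  x = 5: [0↦5, 1↦1, 2↦6, 3↦6, 4↦1, 5↦5, 6↦4]  zeros at y ∈ ∅
  x = 6: [0↦2, 1↦3, 2↦6, 3↦4, 4↦4, 5↦6, 6↦3]  zeros at y ∈ ∅
Collecting zeros: affine points = {(0, 1), (1, 5), (1, 6), (2, 1), (2, 5), (4, 4), (4, 6)}.
Total count |C(F_7)_aff| = 7.


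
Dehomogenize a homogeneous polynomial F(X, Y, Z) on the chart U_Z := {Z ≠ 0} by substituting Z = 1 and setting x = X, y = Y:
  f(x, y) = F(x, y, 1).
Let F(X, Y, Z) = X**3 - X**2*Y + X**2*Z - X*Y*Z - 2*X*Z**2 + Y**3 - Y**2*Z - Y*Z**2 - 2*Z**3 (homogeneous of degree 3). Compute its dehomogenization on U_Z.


f(x, y) = x**3 - x**2*y + x**2 - x*y - 2*x + y**3 - y**2 - y - 2

On U_Z we set Z = 1. Each monomial c·X^i·Y^j·Z^k in F becomes c·x^i·y^j·1^k = c·x^i·y^j.
Substituting Z = 1: F(X, Y, 1) = x**3 - x**2*y + x**2 - x*y - 2*x + y**3 - y**2 - y - 2.
Note: deg(f) ≤ deg(F) = 3; strict inequality happens when F is divisible by Z (lost terms).


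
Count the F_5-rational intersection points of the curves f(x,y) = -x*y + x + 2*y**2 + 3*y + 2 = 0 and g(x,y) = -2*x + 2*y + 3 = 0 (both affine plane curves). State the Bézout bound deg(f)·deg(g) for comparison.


Common zeros: {(1, 2), (2, 3)}; count = 2; Bézout bound = 2.

deg(f) = 2, deg(g) = 1, so Bézout bound = 2.
Scan x ∈ F_5. For each x, list the y ∈ F_5 with f(x, y) ≡ 0 and those with g(x, y) ≡ 0 (mod 5); the common zeros in that column are the intersection.
  x = 0: f ≡ 0 at y ∈ ∅; g ≡ 0 at y ∈ {1}; common: ∅.
  x = 1: f ≡ 0 at y ∈ {2}; g ≡ 0 at y ∈ {2}; common: {2}.
  x = 2: f ≡ 0 at y ∈ {3, 4}; g ≡ 0 at y ∈ {3}; common: {3}.
  x = 3: f ≡ 0 at y ∈ {0}; g ≡ 0 at y ∈ {4}; common: ∅.
  x = 4: f ≡ 0 at y ∈ ∅; g ≡ 0 at y ∈ {0}; common: ∅.
Collecting: common zeros = {(1, 2), (2, 3)}, so the count is 2.
Comparison with the Bézout bound: 2 ≤ 2 = deg(f)·deg(g), as expected for curves with no common component (the bound is attained).


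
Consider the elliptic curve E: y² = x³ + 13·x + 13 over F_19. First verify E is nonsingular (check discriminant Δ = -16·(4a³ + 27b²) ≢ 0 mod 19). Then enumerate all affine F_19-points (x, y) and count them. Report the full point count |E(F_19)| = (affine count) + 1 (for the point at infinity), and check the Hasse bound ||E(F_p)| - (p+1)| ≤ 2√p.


Affine points = {(2, 3), (2, 16), (9, 2), (9, 17), (11, 9), (11, 10), (12, 4), (12, 15), (13, 2), (13, 17), (15, 7), (15, 12), (16, 2), (16, 17), (17, 6), (17, 13)}; affine count = 16; |E(F_19)| = 17.

Discriminant check: Δ ∝ 4a³ + 27b² = 4·13³ + 27·13² = 4·2197 + 27·169 ≡ 13 (mod 19). Nonzero ⇒ E is nonsingular.
For each x ∈ F_19, compute rhs = x³ + 13·x + 13 mod 19, then count y ∈ F_19 with y² ≡ rhs.
  x = 0: rhs = 13, matching y values: none (0 points).
  x = 1: rhs = 8, matching y values: none (0 points).
  x = 2: rhs = 9, matching y values: 3, 16 (2 points).
  x = 3: rhs = 3, matching y values: none (0 points).
  x = 4: rhs = 15, matching y values: none (0 points).
  x = 5: rhs = 13, matching y values: none (0 points).
  x = 6: rhs = 3, matching y values: none (0 points).
  x = 7: rhs = 10, matching y values: none (0 points).
  x = 8: rhs = 2, matching y values: none (0 points).
  x = 9: rhs = 4, matching y values: 2, 17 (2 points).
  x = 10: rhs = 3, matching y values: none (0 points).
  x = 11: rhs = 5, matching y values: 9, 10 (2 points).
  x = 12: rhs = 16, matching y values: 4, 15 (2 points).
  x = 13: rhs = 4, matching y values: 2, 17 (2 points).
  x = 14: rhs = 13, matching y values: none (0 points).
  x = 15: rhs = 11, matching y values: 7, 12 (2 points).
  x = 16: rhs = 4, matching y values: 2, 17 (2 points).
  x = 17: rhs = 17, matching y values: 6, 13 (2 points).
  x = 18: rhs = 18, matching y values: none (0 points).
Total affine count: 16.
Full point count |E(F_19)| = 16 + 1 = 17.
Hasse bound: |17 − (19+1)| = |-3| = 3 ≤ 2√19 ≈ 8.7178 ✓.


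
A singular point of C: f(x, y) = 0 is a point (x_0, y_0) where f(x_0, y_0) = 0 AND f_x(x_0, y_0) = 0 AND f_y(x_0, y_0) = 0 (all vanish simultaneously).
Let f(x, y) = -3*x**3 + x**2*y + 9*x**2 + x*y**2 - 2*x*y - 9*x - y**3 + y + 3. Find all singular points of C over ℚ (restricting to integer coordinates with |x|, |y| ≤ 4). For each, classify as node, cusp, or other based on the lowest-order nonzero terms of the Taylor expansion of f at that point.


Singular points: {(1, 0)}; classification: cusp.

Compute partial derivatives:
  f_x = -9*x**2 + 2*x*y + 18*x + y**2 - 2*y - 9.
  f_y = x**2 + 2*x*y - 2*x - 3*y**2 + 1.
Scan x_0 ∈ {−4, ..., 4}. For each x_0, f_y(x_0, y) is a polynomial in y; find its integer roots y ∈ {−4, ..., 4}, then test f_x and f at those candidates.
  x = -4: f_y(-4, y) = -3*y**2 - 8*y + 25; no integer root y with |y| ≤ 4.
  x = -3: f_y(-3, y) = -3*y**2 - 6*y + 16; no integer root y with |y| ≤ 4.
  x = -2: f_y(-2, y) = -3*y**2 - 4*y + 9; no integer root y with |y| ≤ 4.
  x = -1: f_y(-1, y) = -3*y**2 - 2*y + 4; no integer root y with |y| ≤ 4.
  x = 0: f_y(0, y) = 1 - 3*y**2; no integer root y with |y| ≤ 4.
  x = 1: f_y(1, y) = -3*y**2 + 2*y; vanishes at y ∈ {0}. (1, 0): f_x = 0, f = 0 — SINGULAR.
  x = 2: f_y(2, y) = -3*y**2 + 4*y + 1; no integer root y with |y| ≤ 4.
  x = 3: f_y(3, y) = -3*y**2 + 6*y + 4; no integer root y with |y| ≤ 4.
  x = 4: f_y(4, y) = -3*y**2 + 8*y + 9; no integer root y with |y| ≤ 4.
Only singular point on the grid: (1, 0).
Classify: substitute x = 1 + u, y = 0 + v and expand: f = -3*u**3 + u**2*v + u*v**2 - v**3 + v**2.
No constant or linear terms (consistent with a singular point). Quadratic part: v**2. Cubic part: -3*u**3 + u**2*v + u*v**2 - v**3.
The quadratic part v**2 is a perfect square, so there is a single (double) tangent line v = 0, i.e. y = 0. Restricting the cubic part to that line (v = 0) leaves -3*u**3 ≠ 0, so f is not divisible by v and the branch is v² ≈ 3*u**3 to lowest order — this is a cusp.
Classification: cusp.


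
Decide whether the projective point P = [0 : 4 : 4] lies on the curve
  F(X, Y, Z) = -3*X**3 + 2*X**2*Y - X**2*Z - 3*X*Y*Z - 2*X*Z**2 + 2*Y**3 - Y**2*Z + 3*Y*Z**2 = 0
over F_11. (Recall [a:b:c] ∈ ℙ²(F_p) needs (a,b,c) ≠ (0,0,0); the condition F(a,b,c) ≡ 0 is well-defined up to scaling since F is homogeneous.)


F(0,4,4) ≡ 3 (mod 11); P is NOT on the curve.

Evaluate F(0, 4, 4) term-by-term (mod 11).
  -3*X**3 ↦ -3·0·1·1 = 0
  2*X**2*Y ↦ 2·0·4·1 = 0
  -X**2*Z ↦ -1·0·1·4 = 0
  -3*X*Y*Z ↦ -3·0·4·4 = 0
  -2*X*Z**2 ↦ -2·0·1·16 = 0
  2*Y**3 ↦ 2·1·64·1 = 128
  -Y**2*Z ↦ -1·1·16·4 = -64
  3*Y*Z**2 ↦ 3·1·4·16 = 192
Sum: F(0, 4, 4) = (0) + (0) + (0) + (0) + (0) + (128) + (-64) + (192) = 256.
Reducing mod 11: 256 ≡ 3 (mod 11).
Since F(a, b, c) ≡ 3 ≠ 0 (mod 11), P does NOT lie on the curve.


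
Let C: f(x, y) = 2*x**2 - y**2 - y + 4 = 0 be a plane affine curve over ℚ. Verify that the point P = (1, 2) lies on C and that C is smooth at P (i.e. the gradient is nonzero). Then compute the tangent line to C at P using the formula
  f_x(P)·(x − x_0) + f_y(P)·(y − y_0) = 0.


Tangent line at P: 4*x - 5*y + 6 = 0.

Step 1: f(1, 2) = 0, so P lies on C.
Step 2: partial derivatives
  f_x(x, y) = 4*x, f_y(x, y) = -2*y - 1.
  f_x(P) = 4, f_y(P) = -5 (gradient nonzero, so P is smooth).
Step 3: tangent line at P: 4·(x − 1) + -5·(y − 2) = 0.
Expanding: 4*x - 5*y + 6 = 0.


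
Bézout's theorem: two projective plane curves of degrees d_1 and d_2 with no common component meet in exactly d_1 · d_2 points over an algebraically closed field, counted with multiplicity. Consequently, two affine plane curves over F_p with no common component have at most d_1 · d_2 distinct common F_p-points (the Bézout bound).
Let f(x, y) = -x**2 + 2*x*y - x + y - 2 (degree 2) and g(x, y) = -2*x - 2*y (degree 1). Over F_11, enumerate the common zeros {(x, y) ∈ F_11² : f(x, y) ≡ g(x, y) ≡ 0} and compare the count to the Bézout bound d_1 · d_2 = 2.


Common zeros: ∅; count = 0; Bézout bound = 2.

deg(f) = 2, deg(g) = 1, so Bézout bound = 2.
Scan x ∈ F_11. For each x, list the y ∈ F_11 with f(x, y) ≡ 0 and those with g(x, y) ≡ 0 (mod 11); the common zeros in that column are the intersection.
  x = 0: f ≡ 0 at y ∈ {2}; g ≡ 0 at y ∈ {0}; common: ∅.
  x = 1: f ≡ 0 at y ∈ {5}; g ≡ 0 at y ∈ {10}; common: ∅.
  x = 2: f ≡ 0 at y ∈ {6}; g ≡ 0 at y ∈ {9}; common: ∅.
  x = 3: f ≡ 0 at y ∈ {2}; g ≡ 0 at y ∈ {8}; common: ∅.
  x = 4: f ≡ 0 at y ∈ {0}; g ≡ 0 at y ∈ {7}; common: ∅.
  x = 5: f ≡ 0 at y ∈ ∅; g ≡ 0 at y ∈ {6}; common: ∅.
  x = 6: f ≡ 0 at y ∈ {0}; g ≡ 0 at y ∈ {5}; common: ∅.
  x = 7: f ≡ 0 at y ∈ {9}; g ≡ 0 at y ∈ {4}; common: ∅.
  x = 8: f ≡ 0 at y ∈ {5}; g ≡ 0 at y ∈ {3}; common: ∅.
  x = 9: f ≡ 0 at y ∈ {6}; g ≡ 0 at y ∈ {2}; common: ∅.
  x = 10: f ≡ 0 at y ∈ {9}; g ≡ 0 at y ∈ {1}; common: ∅.
Collecting: common zeros = ∅, so the count is 0.
Comparison with the Bézout bound: 0 ≤ 2 = deg(f)·deg(g), as expected for curves with no common component (the affine F_11-count falls short of the bound because intersections may lie at infinity, over extension fields, or carry multiplicity).


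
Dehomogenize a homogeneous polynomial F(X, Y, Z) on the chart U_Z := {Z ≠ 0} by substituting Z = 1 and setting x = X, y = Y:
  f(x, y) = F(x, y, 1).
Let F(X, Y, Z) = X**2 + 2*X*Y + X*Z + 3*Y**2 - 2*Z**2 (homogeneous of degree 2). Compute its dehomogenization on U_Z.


f(x, y) = x**2 + 2*x*y + x + 3*y**2 - 2

On U_Z we set Z = 1. Each monomial c·X^i·Y^j·Z^k in F becomes c·x^i·y^j·1^k = c·x^i·y^j.
Substituting Z = 1: F(X, Y, 1) = x**2 + 2*x*y + x + 3*y**2 - 2.
Note: deg(f) ≤ deg(F) = 2; strict inequality happens when F is divisible by Z (lost terms).


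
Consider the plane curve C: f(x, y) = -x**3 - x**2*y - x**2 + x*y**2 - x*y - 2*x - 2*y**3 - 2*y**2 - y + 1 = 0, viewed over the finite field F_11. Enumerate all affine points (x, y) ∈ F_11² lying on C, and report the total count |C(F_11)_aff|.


Affine F_11-points: {(0, 9), (1, 7), (3, 1), (5, 4), (6, 8), (7, 10), (8, 1), (8, 5), (8, 8), (9, 1), (10, 8)}; count = 11.

For each of the 121 pairs (x, y) ∈ F_11², evaluate f(x, y) mod 11. Record the zeros.
  x = 0: [0↦1, 1↦7, 2↦8, 3↦3, 4↦2, 5↦4, 6↦8, 7↦2, 8↦7, 9↦0, 10↦2]  zeros at y ∈ {9}
  x = 1: [0↦8, 1↦2, 2↦4, 3↦2, 4↦6, 5↦4, 6↦6, 7↦0, 8↦7, 9↦4, 10↦1]  zeros at y ∈ {7}
  x = 2: [0↦7, 1↦9, 2↦10, 3↦9, 4↦5, 5↦8, 6↦6, 7↦9, 8↦5, 9↦4, 10↦5]  zeros at y ∈ ∅
  x = 3: [0↦3, 1↦0, 2↦9, 3↦7, 4↦4, 5↦10, 6↦2, 7↦1, 8↦6, 9↦5, 10↦8]  zeros at y ∈ {1}
  x = 4: [0↦1, 1↦2, 2↦6, 3↦1, 4↦8, 5↦4, 6↦10, 7↦3, 8↦4, 9↦1, 10↦4]  zeros at y ∈ ∅
  x = 5: [0↦6, 1↦9, 2↦6, 3↦7, 4↦0, 5↦6, 6↦2, 7↦9, 8↦4, 9↦8, 10↦9]  zeros at y ∈ {4}
  x = 6: [0↦1, 1↦4, 2↦3, 3↦8, 4↦7, 5↦10, 6↦5, 7↦2, 8↦0, 9↦9, 10↦6]  zeros at y ∈ {8}
  x = 7: [0↦2, 1↦3, 2↦2, 3↦9, 4↦1, 5↦10, 6↦2, 7↦9, 8↦8, 9↦9, 10↦0]  zeros at y ∈ {10}
  x = 8: [0↦3, 1↦0, 2↦8, 3↦4, 4↦9, 5↦0, 6↦9, 7↦2, 8↦0, 9↦2, 10↦7]  zeros at y ∈ {1, 5, 8}
  x = 9: [0↦9, 1↦0, 2↦4, 3↦9, 4↦3, 5↦7, 6↦9, 7↦8, 8↦3, 9↦4, 10↦10]  zeros at y ∈ {1}
  x = 10: [0↦3, 1↦8, 2↦6, 3↦7, 4↦10, 5↦3, 6↦7, 7↦10, 8↦0, 9↦9, 10↦3]  zeros at y ∈ {8}
Collecting zeros: affine points = {(0, 9), (1, 7), (3, 1), (5, 4), (6, 8), (7, 10), (8, 1), (8, 5), (8, 8), (9, 1), (10, 8)}.
Total count |C(F_11)_aff| = 11.
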